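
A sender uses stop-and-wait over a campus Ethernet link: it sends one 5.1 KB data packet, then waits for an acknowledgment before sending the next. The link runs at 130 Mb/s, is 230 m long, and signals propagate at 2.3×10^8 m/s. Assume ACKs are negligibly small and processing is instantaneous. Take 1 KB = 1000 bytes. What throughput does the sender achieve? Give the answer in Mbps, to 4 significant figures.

t_tx = L/R = 40800/130000000 = 0.000313846 s.
t_prop = 230/2.3e+08 = 1e-06 s; RTT = 2e-06 s.
Cycle = t_tx + RTT = 0.000315846 s.
Throughput = L / cycle = 40800 / 0.000315846 = 129.2 Mbps.

129.2 Mbps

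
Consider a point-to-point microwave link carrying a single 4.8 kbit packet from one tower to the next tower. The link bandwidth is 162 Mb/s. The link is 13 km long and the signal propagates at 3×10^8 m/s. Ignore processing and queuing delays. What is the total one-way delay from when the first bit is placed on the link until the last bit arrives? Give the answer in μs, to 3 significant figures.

73.0 μs

L = 4800 bits.
Transmission delay = L/R = 4800 / 162000000 = 29.6296 μs.
Propagation delay = d/s = 13000 m / 300000000 m/s = 43.3333 μs.
Total = 73.0 μs.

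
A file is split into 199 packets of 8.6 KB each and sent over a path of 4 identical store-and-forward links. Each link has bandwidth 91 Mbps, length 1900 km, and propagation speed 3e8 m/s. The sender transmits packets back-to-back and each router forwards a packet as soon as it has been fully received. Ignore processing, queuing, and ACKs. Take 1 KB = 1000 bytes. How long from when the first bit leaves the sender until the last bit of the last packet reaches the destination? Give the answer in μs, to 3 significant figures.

Per-hop transmission t_tx = L/R = 68800/91000000 = 756.044 μs.
Per-hop propagation t_prop = 1900000/300000000 = 6333.33 μs.
Pipeline fill: first packet needs 4·t_tx to clear all hops; remaining 198 packets each add one t_tx.
Total = (4+199-1)·t_tx + 4·t_prop = 202·756.044 + 4·6333.33 = 178000 μs.

178000 μs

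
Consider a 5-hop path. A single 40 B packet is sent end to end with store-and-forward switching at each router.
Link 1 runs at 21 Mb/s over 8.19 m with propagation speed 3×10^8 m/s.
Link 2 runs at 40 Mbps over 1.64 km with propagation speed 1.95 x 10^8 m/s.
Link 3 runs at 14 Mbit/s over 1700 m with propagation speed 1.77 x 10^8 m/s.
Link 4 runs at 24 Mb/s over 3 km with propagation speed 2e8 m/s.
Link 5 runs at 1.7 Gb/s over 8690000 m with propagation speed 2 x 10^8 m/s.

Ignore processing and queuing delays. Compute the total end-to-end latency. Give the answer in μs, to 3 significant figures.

43500 μs

L = 40 × 8 = 320 bits.
Transmission delays (L/R per hop): 15.2381, 8, 22.8571, 13.3333, 0.188235 μs; sum = 59.6168 μs.
Propagation delays (d/s per hop): 0.0273, 8.41026, 9.60452, 15, 43450 μs; sum = 43483 μs.
End-to-end = 43500 μs.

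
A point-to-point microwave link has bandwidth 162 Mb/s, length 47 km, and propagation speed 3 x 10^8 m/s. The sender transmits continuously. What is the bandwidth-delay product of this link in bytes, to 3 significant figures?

3170 bytes

Propagation delay = 47000 / 300000000 = 0.000156667 s.
BDP = R × t_prop = 162000000 × 0.000156667 = 25380 bits.
In bytes: 25380/8 = 3170 bytes.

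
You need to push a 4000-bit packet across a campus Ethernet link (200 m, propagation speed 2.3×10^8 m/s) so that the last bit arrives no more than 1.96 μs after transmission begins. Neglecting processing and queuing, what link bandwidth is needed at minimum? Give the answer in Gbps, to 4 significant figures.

3.668 Gbps

Propagation delay = 200 / 2.3e+08 = 0.869565 μs.
Transmission budget = 1.96 − 0.869565 = 1.09043 μs.
R ≥ L / t_tx = 4000 bits / 1.09043e-06 s = 3.668 Gbps.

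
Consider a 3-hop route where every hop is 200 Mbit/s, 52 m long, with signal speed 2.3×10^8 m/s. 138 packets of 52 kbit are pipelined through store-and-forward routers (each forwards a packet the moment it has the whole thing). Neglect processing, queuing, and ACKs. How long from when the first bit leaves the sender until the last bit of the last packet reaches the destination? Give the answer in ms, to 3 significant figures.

36.4 ms

Per-hop transmission t_tx = L/R = 52000/200000000 = 0.26 ms.
Per-hop propagation t_prop = 52/2.3e+08 = 0.000226087 ms.
Pipeline fill: first packet needs 3·t_tx to clear all hops; remaining 137 packets each add one t_tx.
Total = (3+138-1)·t_tx + 3·t_prop = 140·0.26 + 3·0.000226087 = 36.4 ms.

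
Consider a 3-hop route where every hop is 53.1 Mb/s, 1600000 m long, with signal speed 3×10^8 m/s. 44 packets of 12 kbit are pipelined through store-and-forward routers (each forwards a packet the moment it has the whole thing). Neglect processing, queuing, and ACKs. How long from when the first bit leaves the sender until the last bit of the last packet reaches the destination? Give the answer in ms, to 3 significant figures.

26.4 ms

Per-hop transmission t_tx = L/R = 12000/53100000 = 0.225989 ms.
Per-hop propagation t_prop = 1600000/300000000 = 5.33333 ms.
Pipeline fill: first packet needs 3·t_tx to clear all hops; remaining 43 packets each add one t_tx.
Total = (3+44-1)·t_tx + 3·t_prop = 46·0.225989 + 3·5.33333 = 26.4 ms.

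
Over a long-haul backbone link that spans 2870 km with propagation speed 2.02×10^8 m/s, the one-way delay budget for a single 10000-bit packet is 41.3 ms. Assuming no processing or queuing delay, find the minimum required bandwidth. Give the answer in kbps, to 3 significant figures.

Propagation delay = 2870000 / 202000000 = 14.2079 ms.
Transmission budget = 41.3 − 14.2079 = 27.0921 ms.
R ≥ L / t_tx = 10000 bits / 0.0270921 s = 369 kbps.

369 kbps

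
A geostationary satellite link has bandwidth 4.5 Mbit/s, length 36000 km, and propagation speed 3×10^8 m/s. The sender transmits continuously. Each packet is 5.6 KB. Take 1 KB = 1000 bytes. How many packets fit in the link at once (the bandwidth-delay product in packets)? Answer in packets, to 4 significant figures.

12.05 packets

Propagation delay = 36000000 / 300000000 = 0.12 s.
BDP = R × t_prop = 4500000 × 0.12 = 540000 bits.
In packets of 44800 bits: 12.05 packets.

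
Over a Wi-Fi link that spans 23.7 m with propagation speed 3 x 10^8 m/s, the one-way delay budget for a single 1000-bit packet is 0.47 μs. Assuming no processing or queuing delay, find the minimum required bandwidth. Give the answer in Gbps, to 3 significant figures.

2.56 Gbps

Propagation delay = 23.7 / 300000000 = 0.079 μs.
Transmission budget = 0.47 − 0.079 = 0.391 μs.
R ≥ L / t_tx = 1000 bits / 3.91e-07 s = 2.56 Gbps.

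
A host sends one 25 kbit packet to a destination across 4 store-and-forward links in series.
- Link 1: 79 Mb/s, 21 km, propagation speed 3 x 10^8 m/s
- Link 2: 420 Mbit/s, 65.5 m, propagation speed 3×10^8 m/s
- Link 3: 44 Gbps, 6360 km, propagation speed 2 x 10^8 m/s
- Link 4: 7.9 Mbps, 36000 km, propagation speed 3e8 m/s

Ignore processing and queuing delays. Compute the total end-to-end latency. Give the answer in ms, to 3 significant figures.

L = 25000 bits.
Transmission delays (L/R per hop): 0.316456, 0.0595238, 0.000568182, 3.16456 ms; sum = 3.5411 ms.
Propagation delays (d/s per hop): 0.07, 0.000218333, 31.8, 120 ms; sum = 151.87 ms.
End-to-end = 155 ms.

155 ms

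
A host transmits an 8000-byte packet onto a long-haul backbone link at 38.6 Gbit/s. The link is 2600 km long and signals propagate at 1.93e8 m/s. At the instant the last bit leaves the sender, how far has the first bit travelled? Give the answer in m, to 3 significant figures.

t_tx = L/R = 64000/38600000000 = 1.65803e-06 s.
Distance = s × t_tx = 193000000 × 1.65803e-06 = 320 m.

320 m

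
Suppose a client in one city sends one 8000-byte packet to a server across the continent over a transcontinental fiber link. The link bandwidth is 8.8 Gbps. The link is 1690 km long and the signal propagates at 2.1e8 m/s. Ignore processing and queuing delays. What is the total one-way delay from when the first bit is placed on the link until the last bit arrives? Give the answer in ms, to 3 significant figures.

L = 8000 × 8 = 64000 bits.
Transmission delay = L/R = 64000 / 8800000000 = 0.00727273 ms.
Propagation delay = d/s = 1690000 m / 210000000 m/s = 8.04762 ms.
Total = 8.05 ms.

8.05 ms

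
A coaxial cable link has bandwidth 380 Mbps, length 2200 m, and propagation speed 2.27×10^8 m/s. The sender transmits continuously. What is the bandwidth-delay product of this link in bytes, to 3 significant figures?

460 bytes

Propagation delay = 2200 / 227000000 = 9.69163e-06 s.
BDP = R × t_prop = 380000000 × 9.69163e-06 = 3682.82 bits.
In bytes: 3682.82/8 = 460 bytes.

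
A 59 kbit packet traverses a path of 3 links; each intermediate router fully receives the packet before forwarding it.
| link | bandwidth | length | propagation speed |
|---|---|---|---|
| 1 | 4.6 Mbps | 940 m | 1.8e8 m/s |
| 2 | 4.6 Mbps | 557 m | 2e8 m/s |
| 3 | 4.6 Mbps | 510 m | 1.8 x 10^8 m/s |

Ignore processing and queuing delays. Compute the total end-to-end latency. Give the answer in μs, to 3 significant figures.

L = 59000 bits.
Transmission delay per hop = L/R = 59000/4600000 = 12826.1 μs; 3 hops → 38478.3 μs.
Propagation delays (d/s per hop): 5.22222, 2.785, 2.83333 μs; sum = 10.8406 μs.
End-to-end = 38500 μs.

38500 μs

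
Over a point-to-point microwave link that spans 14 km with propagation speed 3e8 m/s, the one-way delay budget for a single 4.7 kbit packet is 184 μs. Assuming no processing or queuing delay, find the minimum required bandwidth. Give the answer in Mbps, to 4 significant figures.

Propagation delay = 14000 / 300000000 = 46.6667 μs.
Transmission budget = 184 − 46.6667 = 137.333 μs.
R ≥ L / t_tx = 4700 bits / 0.000137333 s = 34.22 Mbps.

34.22 Mbps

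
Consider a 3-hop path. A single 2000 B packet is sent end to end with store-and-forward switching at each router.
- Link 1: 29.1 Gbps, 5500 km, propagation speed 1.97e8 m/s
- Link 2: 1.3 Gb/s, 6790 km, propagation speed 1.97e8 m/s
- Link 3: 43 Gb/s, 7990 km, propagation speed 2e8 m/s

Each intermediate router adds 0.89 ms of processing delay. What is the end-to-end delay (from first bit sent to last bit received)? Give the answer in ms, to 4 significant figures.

L = 2000 × 8 = 16000 bits.
Transmission delays (L/R per hop): 0.000549828, 0.0123077, 0.000372093 ms; sum = 0.0132296 ms.
Propagation delays (d/s per hop): 27.9188, 34.467, 39.95 ms; sum = 102.336 ms.
Processing at 2 router(s): 2 × 0.89 ms = 1.78 ms.
End-to-end = 104.1 ms.

104.1 ms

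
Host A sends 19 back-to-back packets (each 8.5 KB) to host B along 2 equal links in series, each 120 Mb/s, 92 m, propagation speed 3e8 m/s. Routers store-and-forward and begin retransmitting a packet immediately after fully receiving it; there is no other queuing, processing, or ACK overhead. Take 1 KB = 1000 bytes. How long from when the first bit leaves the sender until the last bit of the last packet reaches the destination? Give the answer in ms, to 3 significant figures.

Per-hop transmission t_tx = L/R = 68000/120000000 = 0.566667 ms.
Per-hop propagation t_prop = 92/300000000 = 0.000306667 ms.
Pipeline fill: first packet needs 2·t_tx to clear all hops; remaining 18 packets each add one t_tx.
Total = (2+19-1)·t_tx + 2·t_prop = 20·0.566667 + 2·0.000306667 = 11.3 ms.

11.3 ms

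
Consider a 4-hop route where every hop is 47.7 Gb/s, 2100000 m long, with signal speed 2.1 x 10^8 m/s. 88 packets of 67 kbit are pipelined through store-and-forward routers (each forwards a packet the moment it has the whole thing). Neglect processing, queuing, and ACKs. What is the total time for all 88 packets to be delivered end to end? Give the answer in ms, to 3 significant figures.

40.1 ms

Per-hop transmission t_tx = L/R = 67000/47700000000 = 0.00140461 ms.
Per-hop propagation t_prop = 2100000/210000000 = 10 ms.
Pipeline fill: first packet needs 4·t_tx to clear all hops; remaining 87 packets each add one t_tx.
Total = (4+88-1)·t_tx + 4·t_prop = 91·0.00140461 + 4·10 = 40.1 ms.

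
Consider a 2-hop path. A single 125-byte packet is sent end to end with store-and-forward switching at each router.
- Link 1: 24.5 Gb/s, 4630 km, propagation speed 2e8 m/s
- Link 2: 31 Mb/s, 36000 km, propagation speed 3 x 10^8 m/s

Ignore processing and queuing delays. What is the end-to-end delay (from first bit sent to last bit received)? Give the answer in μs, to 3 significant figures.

143000 μs

L = 125 × 8 = 1000 bits.
Transmission delays (L/R per hop): 0.0408163, 32.2581 μs; sum = 32.2989 μs.
Propagation delays (d/s per hop): 23150, 120000 μs; sum = 143150 μs.
End-to-end = 143000 μs.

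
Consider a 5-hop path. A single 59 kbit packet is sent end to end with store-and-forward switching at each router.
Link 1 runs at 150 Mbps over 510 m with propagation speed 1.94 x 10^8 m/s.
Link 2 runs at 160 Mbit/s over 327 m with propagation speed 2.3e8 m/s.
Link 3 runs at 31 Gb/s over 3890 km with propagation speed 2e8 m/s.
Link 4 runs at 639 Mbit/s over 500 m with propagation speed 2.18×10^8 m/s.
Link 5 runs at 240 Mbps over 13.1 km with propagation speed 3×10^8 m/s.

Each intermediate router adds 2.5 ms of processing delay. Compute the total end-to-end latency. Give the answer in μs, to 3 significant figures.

L = 59000 bits.
Transmission delays (L/R per hop): 393.333, 368.75, 1.90323, 92.3318, 245.833 μs; sum = 1102.15 μs.
Propagation delays (d/s per hop): 2.62887, 1.42174, 19450, 2.29358, 43.6667 μs; sum = 19500 μs.
Processing at 4 router(s): 4 × 2.5 ms = 10000 μs.
End-to-end = 30600 μs.

30600 μs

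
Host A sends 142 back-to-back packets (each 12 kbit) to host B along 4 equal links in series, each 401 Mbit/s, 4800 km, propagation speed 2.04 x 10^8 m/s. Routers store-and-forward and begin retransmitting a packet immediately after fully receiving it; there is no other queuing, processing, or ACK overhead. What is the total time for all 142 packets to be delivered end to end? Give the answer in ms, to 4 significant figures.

98.46 ms

Per-hop transmission t_tx = L/R = 12000/401000000 = 0.0299252 ms.
Per-hop propagation t_prop = 4800000/204000000 = 23.5294 ms.
Pipeline fill: first packet needs 4·t_tx to clear all hops; remaining 141 packets each add one t_tx.
Total = (4+142-1)·t_tx + 4·t_prop = 145·0.0299252 + 4·23.5294 = 98.46 ms.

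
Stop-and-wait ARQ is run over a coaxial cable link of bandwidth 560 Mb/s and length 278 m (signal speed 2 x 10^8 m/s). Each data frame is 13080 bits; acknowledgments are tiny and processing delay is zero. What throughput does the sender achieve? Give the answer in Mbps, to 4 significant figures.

500.4 Mbps

t_tx = L/R = 13080/560000000 = 2.33571e-05 s.
t_prop = 278/200000000 = 1.39e-06 s; RTT = 2.78e-06 s.
Cycle = t_tx + RTT = 2.61371e-05 s.
Throughput = L / cycle = 13080 / 2.61371e-05 = 500.4 Mbps.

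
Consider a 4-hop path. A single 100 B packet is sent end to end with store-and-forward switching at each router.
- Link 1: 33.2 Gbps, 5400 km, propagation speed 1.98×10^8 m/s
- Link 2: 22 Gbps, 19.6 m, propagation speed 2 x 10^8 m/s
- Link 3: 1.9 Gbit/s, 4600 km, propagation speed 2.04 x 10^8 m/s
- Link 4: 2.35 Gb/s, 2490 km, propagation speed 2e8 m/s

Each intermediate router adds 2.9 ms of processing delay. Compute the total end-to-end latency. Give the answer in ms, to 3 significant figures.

71.0 ms

L = 100 × 8 = 800 bits.
Transmission delays (L/R per hop): 2.40964e-05, 3.63636e-05, 0.000421053, 0.000340426 ms; sum = 0.000821938 ms.
Propagation delays (d/s per hop): 27.2727, 9.8e-05, 22.549, 12.45 ms; sum = 62.2718 ms.
Processing at 3 router(s): 3 × 2.9 ms = 8.7 ms.
End-to-end = 71.0 ms.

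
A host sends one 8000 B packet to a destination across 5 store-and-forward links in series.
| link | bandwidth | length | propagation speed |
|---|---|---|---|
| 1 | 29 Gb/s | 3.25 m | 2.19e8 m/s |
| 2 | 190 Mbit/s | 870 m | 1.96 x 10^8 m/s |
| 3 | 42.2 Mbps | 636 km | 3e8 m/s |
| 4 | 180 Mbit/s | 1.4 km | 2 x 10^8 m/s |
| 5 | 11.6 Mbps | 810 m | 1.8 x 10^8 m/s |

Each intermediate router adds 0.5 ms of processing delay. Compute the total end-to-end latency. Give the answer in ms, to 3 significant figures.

11.9 ms

L = 8000 × 8 = 64000 bits.
Transmission delays (L/R per hop): 0.0022069, 0.336842, 1.51659, 0.355556, 5.51724 ms; sum = 7.72843 ms.
Propagation delays (d/s per hop): 1.48402e-05, 0.00443878, 2.12, 0.007, 0.0045 ms; sum = 2.13595 ms.
Processing at 4 router(s): 4 × 0.5 ms = 2 ms.
End-to-end = 11.9 ms.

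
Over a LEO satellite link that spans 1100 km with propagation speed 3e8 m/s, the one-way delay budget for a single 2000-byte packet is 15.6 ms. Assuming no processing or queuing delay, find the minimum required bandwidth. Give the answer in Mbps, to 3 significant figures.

1.34 Mbps

L = 16000 bits.
Propagation delay = 1100000 / 300000000 = 3.66667 ms.
Transmission budget = 15.6 − 3.66667 = 11.9333 ms.
R ≥ L / t_tx = 16000 bits / 0.0119333 s = 1.34 Mbps.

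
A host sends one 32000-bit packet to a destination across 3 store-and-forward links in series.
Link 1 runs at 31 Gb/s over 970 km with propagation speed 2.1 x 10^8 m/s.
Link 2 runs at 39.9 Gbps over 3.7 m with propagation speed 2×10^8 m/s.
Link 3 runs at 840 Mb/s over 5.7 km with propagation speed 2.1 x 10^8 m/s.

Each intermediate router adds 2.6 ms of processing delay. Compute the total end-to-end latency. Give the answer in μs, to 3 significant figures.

9890 μs

Transmission delays (L/R per hop): 1.03226, 0.802005, 38.0952 μs; sum = 39.9295 μs.
Propagation delays (d/s per hop): 4619.05, 0.0185, 27.1429 μs; sum = 4646.21 μs.
Processing at 2 router(s): 2 × 2.6 ms = 5200 μs.
End-to-end = 9890 μs.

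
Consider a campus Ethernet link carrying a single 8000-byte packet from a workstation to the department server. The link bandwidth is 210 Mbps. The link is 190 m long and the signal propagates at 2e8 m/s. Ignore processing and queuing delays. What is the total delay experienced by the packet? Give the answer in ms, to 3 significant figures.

0.306 ms

L = 8000 × 8 = 64000 bits.
Transmission delay = L/R = 64000 / 210000000 = 0.304762 ms.
Propagation delay = d/s = 190 m / 200000000 m/s = 0.00095 ms.
Total = 0.306 ms.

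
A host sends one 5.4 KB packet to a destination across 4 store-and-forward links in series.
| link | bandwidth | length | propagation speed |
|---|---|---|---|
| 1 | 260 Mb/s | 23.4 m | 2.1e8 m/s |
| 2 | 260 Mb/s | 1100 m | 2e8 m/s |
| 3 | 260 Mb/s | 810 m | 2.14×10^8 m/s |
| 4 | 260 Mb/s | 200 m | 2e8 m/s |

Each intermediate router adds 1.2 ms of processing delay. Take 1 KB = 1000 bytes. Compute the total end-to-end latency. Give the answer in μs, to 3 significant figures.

4280 μs

L = 43200 bits.
Transmission delay per hop = L/R = 43200/260000000 = 166.154 μs; 4 hops → 664.615 μs.
Propagation delays (d/s per hop): 0.111429, 5.5, 3.78505, 1 μs; sum = 10.3965 μs.
Processing at 3 router(s): 3 × 1.2 ms = 3600 μs.
End-to-end = 4280 μs.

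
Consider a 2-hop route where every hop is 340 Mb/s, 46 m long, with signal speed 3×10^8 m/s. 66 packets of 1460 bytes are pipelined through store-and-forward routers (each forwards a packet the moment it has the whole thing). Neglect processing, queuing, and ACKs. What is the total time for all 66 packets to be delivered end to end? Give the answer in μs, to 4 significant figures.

Per-hop transmission t_tx = L/R = 11680/340000000 = 34.3529 μs.
Per-hop propagation t_prop = 46/300000000 = 0.153333 μs.
Pipeline fill: first packet needs 2·t_tx to clear all hops; remaining 65 packets each add one t_tx.
Total = (2+66-1)·t_tx + 2·t_prop = 67·34.3529 + 2·0.153333 = 2302 μs.

2302 μs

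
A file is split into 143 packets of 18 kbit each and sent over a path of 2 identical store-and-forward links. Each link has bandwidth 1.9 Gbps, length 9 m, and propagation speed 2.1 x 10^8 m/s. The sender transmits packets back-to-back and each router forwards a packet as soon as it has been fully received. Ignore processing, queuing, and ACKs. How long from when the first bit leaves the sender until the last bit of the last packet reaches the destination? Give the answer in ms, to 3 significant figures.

Per-hop transmission t_tx = L/R = 18000/1900000000 = 0.00947368 ms.
Per-hop propagation t_prop = 9/210000000 = 4.28571e-05 ms.
Pipeline fill: first packet needs 2·t_tx to clear all hops; remaining 142 packets each add one t_tx.
Total = (2+143-1)·t_tx + 2·t_prop = 144·0.00947368 + 2·4.28571e-05 = 1.36 ms.

1.36 ms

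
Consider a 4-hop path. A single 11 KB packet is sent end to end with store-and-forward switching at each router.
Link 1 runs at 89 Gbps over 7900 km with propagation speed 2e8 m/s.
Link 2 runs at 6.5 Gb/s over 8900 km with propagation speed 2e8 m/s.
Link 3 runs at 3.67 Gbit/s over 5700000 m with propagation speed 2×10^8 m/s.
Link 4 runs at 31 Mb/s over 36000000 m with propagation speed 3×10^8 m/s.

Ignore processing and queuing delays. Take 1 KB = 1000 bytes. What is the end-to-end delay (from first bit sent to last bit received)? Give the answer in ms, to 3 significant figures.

L = 88000 bits.
Transmission delays (L/R per hop): 0.000988764, 0.0135385, 0.0239782, 2.83871 ms; sum = 2.87722 ms.
Propagation delays (d/s per hop): 39.5, 44.5, 28.5, 120 ms; sum = 232.5 ms.
End-to-end = 235 ms.

235 ms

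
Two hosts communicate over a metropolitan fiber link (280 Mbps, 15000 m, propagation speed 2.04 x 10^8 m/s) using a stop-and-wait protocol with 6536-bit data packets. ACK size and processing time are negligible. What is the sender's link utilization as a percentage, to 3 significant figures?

t_tx = L/R = 6536/280000000 = 2.33429e-05 s.
t_prop = 15000/204000000 = 7.35294e-05 s; RTT = 0.000147059 s.
Cycle = t_tx + RTT = 0.000170402 s.
Utilization = t_tx / cycle = 2.33429e-05/0.000170402 = 13.7 %.

13.7 %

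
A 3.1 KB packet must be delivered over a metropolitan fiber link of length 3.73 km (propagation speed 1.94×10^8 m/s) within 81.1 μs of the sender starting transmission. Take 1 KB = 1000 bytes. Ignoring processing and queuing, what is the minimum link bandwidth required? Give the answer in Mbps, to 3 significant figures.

L = 24800 bits.
Propagation delay = 3730 / 194000000 = 19.2268 μs.
Transmission budget = 81.1 − 19.2268 = 61.8732 μs.
R ≥ L / t_tx = 24800 bits / 6.18732e-05 s = 401 Mbps.

401 Mbps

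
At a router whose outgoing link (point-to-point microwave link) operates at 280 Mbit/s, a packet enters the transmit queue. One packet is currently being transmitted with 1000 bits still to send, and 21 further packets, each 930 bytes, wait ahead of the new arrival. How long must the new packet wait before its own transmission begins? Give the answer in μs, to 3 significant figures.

562 μs

Each queued packet: L/R = 7440/280000000 = 26.5714 μs.
21 queued → 558 μs.
Plus remaining 1000 bits of current packet: 3.57143 μs.
Queuing delay = 562 μs.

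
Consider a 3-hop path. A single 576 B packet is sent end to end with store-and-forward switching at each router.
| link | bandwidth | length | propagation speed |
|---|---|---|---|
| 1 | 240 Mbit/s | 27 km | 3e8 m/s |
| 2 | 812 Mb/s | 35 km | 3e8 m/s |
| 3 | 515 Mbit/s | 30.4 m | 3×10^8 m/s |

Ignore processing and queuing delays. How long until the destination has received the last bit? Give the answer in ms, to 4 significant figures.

0.2406 ms

L = 576 × 8 = 4608 bits.
Transmission delays (L/R per hop): 0.0192, 0.00567488, 0.00894757 ms; sum = 0.0338224 ms.
Propagation delays (d/s per hop): 0.09, 0.116667, 0.000101333 ms; sum = 0.206768 ms.
End-to-end = 0.2406 ms.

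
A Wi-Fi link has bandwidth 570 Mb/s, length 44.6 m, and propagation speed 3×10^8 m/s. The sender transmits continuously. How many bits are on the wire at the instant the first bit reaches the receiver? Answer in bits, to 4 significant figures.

Propagation delay = 44.6 / 300000000 = 1.48667e-07 s.
BDP = R × t_prop = 570000000 × 1.48667e-07 = 84.74 bits.

84.74 bits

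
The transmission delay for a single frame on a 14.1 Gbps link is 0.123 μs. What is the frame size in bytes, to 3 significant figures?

L = R × t_tx = 14100000000 b/s × 1.23e-07 s = 1734.3 bits.
In bytes: 1734.3 / 8 = 217 bytes.

217 bytes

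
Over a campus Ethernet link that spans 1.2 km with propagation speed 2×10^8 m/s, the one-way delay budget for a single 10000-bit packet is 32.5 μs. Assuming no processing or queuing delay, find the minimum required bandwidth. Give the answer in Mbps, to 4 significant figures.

377.4 Mbps

Propagation delay = 1200 / 200000000 = 6 μs.
Transmission budget = 32.5 − 6 = 26.5 μs.
R ≥ L / t_tx = 10000 bits / 2.65e-05 s = 377.4 Mbps.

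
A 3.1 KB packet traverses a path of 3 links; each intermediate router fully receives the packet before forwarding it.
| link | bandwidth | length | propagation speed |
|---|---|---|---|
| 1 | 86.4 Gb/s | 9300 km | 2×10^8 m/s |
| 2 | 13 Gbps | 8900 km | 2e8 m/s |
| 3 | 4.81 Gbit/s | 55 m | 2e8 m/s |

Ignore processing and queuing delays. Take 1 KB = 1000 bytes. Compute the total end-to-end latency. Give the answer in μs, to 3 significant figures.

91000 μs

L = 24800 bits.
Transmission delays (L/R per hop): 0.287037, 1.90769, 5.15593 μs; sum = 7.35065 μs.
Propagation delays (d/s per hop): 46500, 44500, 0.275 μs; sum = 91000.3 μs.
End-to-end = 91000 μs.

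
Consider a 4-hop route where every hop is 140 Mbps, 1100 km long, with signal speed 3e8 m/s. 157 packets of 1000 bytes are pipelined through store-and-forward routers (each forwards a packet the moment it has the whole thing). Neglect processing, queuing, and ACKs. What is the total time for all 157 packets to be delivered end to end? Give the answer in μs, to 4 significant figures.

Per-hop transmission t_tx = L/R = 8000/140000000 = 57.1429 μs.
Per-hop propagation t_prop = 1100000/300000000 = 3666.67 μs.
Pipeline fill: first packet needs 4·t_tx to clear all hops; remaining 156 packets each add one t_tx.
Total = (4+157-1)·t_tx + 4·t_prop = 160·57.1429 + 4·3666.67 = 23810 μs.

23810 μs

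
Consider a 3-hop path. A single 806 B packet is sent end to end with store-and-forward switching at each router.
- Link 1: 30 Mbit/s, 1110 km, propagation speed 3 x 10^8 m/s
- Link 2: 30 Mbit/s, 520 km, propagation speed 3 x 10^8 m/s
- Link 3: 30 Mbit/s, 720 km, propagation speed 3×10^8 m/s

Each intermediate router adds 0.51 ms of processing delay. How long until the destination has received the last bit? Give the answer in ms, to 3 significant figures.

9.50 ms

L = 806 × 8 = 6448 bits.
Transmission delay per hop = L/R = 6448/30000000 = 0.214933 ms; 3 hops → 0.6448 ms.
Propagation delays (d/s per hop): 3.7, 1.73333, 2.4 ms; sum = 7.83333 ms.
Processing at 2 router(s): 2 × 0.51 ms = 1.02 ms.
End-to-end = 9.50 ms.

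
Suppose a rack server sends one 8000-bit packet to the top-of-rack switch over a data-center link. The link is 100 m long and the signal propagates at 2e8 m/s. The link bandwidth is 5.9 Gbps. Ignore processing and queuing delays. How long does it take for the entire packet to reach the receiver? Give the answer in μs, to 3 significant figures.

Transmission delay = L/R = 8000 / 5900000000 = 1.35593 μs.
Propagation delay = d/s = 100 m / 200000000 m/s = 0.5 μs.
Total = 1.86 μs.

1.86 μs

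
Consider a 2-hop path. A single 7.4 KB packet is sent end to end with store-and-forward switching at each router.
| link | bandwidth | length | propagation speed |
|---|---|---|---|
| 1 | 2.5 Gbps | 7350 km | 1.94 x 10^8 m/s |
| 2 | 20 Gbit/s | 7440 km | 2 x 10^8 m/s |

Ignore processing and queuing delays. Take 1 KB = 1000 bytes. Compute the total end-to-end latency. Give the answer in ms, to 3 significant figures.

L = 59200 bits.
Transmission delays (L/R per hop): 0.02368, 0.00296 ms; sum = 0.02664 ms.
Propagation delays (d/s per hop): 37.8866, 37.2 ms; sum = 75.0866 ms.
End-to-end = 75.1 ms.

75.1 ms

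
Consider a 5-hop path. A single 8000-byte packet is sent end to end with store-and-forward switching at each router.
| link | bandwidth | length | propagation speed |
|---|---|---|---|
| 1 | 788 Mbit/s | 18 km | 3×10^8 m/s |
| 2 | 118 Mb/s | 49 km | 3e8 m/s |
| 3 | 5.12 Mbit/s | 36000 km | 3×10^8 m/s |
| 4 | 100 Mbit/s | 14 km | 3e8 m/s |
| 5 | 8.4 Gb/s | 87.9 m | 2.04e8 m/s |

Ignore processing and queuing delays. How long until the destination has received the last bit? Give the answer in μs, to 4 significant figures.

134000 μs

L = 8000 × 8 = 64000 bits.
Transmission delays (L/R per hop): 81.2183, 542.373, 12500, 640, 7.61905 μs; sum = 13771.2 μs.
Propagation delays (d/s per hop): 60, 163.333, 120000, 46.6667, 0.430882 μs; sum = 120270 μs.
End-to-end = 134000 μs.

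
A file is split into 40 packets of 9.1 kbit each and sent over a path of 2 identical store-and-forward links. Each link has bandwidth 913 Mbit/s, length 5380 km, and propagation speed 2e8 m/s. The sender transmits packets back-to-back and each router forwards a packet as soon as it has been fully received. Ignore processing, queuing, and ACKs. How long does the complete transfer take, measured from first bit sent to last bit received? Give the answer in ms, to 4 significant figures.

Per-hop transmission t_tx = L/R = 9100/913000000 = 0.00996714 ms.
Per-hop propagation t_prop = 5380000/200000000 = 26.9 ms.
Pipeline fill: first packet needs 2·t_tx to clear all hops; remaining 39 packets each add one t_tx.
Total = (2+40-1)·t_tx + 2·t_prop = 41·0.00996714 + 2·26.9 = 54.21 ms.

54.21 ms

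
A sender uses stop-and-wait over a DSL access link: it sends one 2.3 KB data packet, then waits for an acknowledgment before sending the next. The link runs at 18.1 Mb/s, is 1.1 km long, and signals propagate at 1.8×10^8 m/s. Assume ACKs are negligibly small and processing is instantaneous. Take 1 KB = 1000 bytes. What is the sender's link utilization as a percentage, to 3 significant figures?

t_tx = L/R = 18400/18100000 = 0.00101657 s.
t_prop = 1100/180000000 = 6.11111e-06 s; RTT = 1.22222e-05 s.
Cycle = t_tx + RTT = 0.0010288 s.
Utilization = t_tx / cycle = 0.00101657/0.0010288 = 98.8 %.

98.8 %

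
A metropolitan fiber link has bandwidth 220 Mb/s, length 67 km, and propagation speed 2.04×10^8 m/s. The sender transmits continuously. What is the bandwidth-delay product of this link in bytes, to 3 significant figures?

9030 bytes

Propagation delay = 67000 / 204000000 = 0.000328431 s.
BDP = R × t_prop = 220000000 × 0.000328431 = 72254.9 bits.
In bytes: 72254.9/8 = 9030 bytes.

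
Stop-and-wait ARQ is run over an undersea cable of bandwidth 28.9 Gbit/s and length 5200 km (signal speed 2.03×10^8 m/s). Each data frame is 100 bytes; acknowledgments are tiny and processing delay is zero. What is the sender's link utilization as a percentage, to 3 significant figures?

0.0000540 %

t_tx = L/R = 800/28900000000 = 2.76817e-08 s.
t_prop = 5200000/2.03e+08 = 0.0256158 s; RTT = 0.0512315 s.
Cycle = t_tx + RTT = 0.0512316 s.
Utilization = t_tx / cycle = 2.76817e-08/0.0512316 = 0.0000540 %.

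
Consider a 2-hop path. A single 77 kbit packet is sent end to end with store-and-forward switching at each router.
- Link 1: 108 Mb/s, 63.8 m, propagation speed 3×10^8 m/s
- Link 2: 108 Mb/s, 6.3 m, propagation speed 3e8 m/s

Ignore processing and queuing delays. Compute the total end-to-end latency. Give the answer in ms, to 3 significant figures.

L = 77000 bits.
Transmission delay per hop = L/R = 77000/108000000 = 0.712963 ms; 2 hops → 1.42593 ms.
Propagation delays (d/s per hop): 0.000212667, 2.1e-05 ms; sum = 0.000233667 ms.
End-to-end = 1.43 ms.

1.43 ms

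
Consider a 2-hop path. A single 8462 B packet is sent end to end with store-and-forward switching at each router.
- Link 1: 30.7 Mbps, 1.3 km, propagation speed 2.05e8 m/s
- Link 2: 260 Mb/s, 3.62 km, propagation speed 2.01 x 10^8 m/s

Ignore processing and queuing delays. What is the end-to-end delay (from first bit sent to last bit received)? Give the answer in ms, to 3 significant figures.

L = 8462 × 8 = 67696 bits.
Transmission delays (L/R per hop): 2.20508, 0.260369 ms; sum = 2.46545 ms.
Propagation delays (d/s per hop): 0.00634146, 0.01801 ms; sum = 0.0243514 ms.
End-to-end = 2.49 ms.

2.49 ms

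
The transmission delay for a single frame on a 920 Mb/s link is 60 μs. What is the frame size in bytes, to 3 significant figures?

L = R × t_tx = 920000000 b/s × 6e-05 s = 55200 bits.
In bytes: 55200 / 8 = 6900 bytes.

6900 bytes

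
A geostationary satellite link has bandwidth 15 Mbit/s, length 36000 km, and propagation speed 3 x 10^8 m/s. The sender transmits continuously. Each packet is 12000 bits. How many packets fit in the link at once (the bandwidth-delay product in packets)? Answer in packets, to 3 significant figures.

150 packets

Propagation delay = 36000000 / 300000000 = 0.12 s.
BDP = R × t_prop = 15000000 × 0.12 = 1800000 bits.
In packets of 12000 bits: 150 packets.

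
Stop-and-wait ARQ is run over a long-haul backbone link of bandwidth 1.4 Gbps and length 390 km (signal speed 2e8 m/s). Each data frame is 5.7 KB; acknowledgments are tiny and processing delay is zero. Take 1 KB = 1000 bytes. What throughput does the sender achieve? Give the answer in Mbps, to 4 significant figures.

11.60 Mbps

t_tx = L/R = 45600/1400000000 = 3.25714e-05 s.
t_prop = 390000/200000000 = 0.00195 s; RTT = 0.0039 s.
Cycle = t_tx + RTT = 0.00393257 s.
Throughput = L / cycle = 45600 / 0.00393257 = 11.60 Mbps.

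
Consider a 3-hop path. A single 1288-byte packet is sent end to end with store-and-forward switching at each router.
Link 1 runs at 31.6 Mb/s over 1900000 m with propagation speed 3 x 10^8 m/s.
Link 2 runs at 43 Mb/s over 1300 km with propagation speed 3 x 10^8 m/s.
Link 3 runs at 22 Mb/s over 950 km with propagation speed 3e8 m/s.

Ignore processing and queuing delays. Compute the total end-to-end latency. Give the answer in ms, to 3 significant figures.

14.9 ms

L = 1288 × 8 = 10304 bits.
Transmission delays (L/R per hop): 0.326076, 0.239628, 0.468364 ms; sum = 1.03407 ms.
Propagation delays (d/s per hop): 6.33333, 4.33333, 3.16667 ms; sum = 13.8333 ms.
End-to-end = 14.9 ms.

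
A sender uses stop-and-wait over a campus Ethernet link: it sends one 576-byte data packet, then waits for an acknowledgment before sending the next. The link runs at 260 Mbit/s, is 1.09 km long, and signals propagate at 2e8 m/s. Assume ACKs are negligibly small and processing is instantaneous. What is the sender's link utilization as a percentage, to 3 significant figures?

61.9 %

t_tx = L/R = 4608/260000000 = 1.77231e-05 s.
t_prop = 1090/200000000 = 5.45e-06 s; RTT = 1.09e-05 s.
Cycle = t_tx + RTT = 2.86231e-05 s.
Utilization = t_tx / cycle = 1.77231e-05/2.86231e-05 = 61.9 %.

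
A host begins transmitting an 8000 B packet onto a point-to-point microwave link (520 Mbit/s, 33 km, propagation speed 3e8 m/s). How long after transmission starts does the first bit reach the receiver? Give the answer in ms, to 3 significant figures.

First bit experiences only propagation delay: d/s = 33000/300000000 = 0.110 ms.

0.110 ms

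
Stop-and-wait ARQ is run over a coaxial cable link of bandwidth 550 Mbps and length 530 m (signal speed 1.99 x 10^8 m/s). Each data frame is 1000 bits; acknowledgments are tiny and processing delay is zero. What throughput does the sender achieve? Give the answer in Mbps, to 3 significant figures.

t_tx = L/R = 1000/550000000 = 1.81818e-06 s.
t_prop = 530/199000000 = 2.66332e-06 s; RTT = 5.32663e-06 s.
Cycle = t_tx + RTT = 7.14481e-06 s.
Throughput = L / cycle = 1000 / 7.14481e-06 = 140 Mbps.

140 Mbps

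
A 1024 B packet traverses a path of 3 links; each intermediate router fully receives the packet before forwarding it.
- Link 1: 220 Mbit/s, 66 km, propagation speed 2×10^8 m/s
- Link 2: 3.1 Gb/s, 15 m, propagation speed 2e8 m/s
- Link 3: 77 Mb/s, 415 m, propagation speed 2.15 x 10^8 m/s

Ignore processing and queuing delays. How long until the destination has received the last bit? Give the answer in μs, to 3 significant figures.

L = 1024 × 8 = 8192 bits.
Transmission delays (L/R per hop): 37.2364, 2.64258, 106.39 μs; sum = 146.269 μs.
Propagation delays (d/s per hop): 330, 0.075, 1.93023 μs; sum = 332.005 μs.
End-to-end = 478 μs.

478 μs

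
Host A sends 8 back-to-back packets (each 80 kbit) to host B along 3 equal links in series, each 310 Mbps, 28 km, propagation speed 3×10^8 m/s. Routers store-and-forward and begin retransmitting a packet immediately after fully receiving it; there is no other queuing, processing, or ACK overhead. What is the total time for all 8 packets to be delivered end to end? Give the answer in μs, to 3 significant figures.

Per-hop transmission t_tx = L/R = 80000/310000000 = 258.065 μs.
Per-hop propagation t_prop = 28000/300000000 = 93.3333 μs.
Pipeline fill: first packet needs 3·t_tx to clear all hops; remaining 7 packets each add one t_tx.
Total = (3+8-1)·t_tx + 3·t_prop = 10·258.065 + 3·93.3333 = 2860 μs.

2860 μs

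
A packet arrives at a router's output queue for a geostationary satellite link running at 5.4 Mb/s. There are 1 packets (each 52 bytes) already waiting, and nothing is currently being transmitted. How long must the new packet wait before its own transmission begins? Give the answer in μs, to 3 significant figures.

77.0 μs

Each queued packet: L/R = 416/5400000 = 77.037 μs.
1 queued → 77.037 μs.
Queuing delay = 77.0 μs.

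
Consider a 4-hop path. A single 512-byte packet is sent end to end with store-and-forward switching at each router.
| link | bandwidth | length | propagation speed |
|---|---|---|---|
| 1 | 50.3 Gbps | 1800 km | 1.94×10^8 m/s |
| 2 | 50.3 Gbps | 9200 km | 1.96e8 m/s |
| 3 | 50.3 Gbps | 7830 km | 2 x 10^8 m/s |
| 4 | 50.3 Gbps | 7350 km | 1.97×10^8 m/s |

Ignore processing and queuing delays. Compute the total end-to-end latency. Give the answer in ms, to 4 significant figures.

L = 512 × 8 = 4096 bits.
Transmission delay per hop = L/R = 4096/50300000000 = 8.14314e-05 ms; 4 hops → 0.000325726 ms.
Propagation delays (d/s per hop): 9.27835, 46.9388, 39.15, 37.3096 ms; sum = 132.677 ms.
End-to-end = 132.7 ms.

132.7 ms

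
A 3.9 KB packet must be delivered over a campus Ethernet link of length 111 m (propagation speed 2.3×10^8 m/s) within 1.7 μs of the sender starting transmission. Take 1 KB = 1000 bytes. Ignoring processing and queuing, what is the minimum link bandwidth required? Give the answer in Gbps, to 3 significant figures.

L = 31200 bits.
Propagation delay = 111 / 2.3e+08 = 0.482609 μs.
Transmission budget = 1.7 − 0.482609 = 1.21739 μs.
R ≥ L / t_tx = 31200 bits / 1.21739e-06 s = 25.6 Gbps.

25.6 Gbps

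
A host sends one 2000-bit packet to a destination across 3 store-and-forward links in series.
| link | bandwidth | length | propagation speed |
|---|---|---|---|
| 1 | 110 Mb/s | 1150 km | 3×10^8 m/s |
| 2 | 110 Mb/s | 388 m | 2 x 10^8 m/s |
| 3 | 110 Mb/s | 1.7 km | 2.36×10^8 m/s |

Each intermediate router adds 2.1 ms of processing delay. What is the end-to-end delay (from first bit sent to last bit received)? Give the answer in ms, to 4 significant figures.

8.097 ms

Transmission delay per hop = L/R = 2000/110000000 = 0.0181818 ms; 3 hops → 0.0545455 ms.
Propagation delays (d/s per hop): 3.83333, 0.00194, 0.00720339 ms; sum = 3.84248 ms.
Processing at 2 router(s): 2 × 2.1 ms = 4.2 ms.
End-to-end = 8.097 ms.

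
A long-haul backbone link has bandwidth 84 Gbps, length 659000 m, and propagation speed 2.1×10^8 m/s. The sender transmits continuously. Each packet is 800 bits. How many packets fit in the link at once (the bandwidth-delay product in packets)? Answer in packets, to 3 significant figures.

Propagation delay = 659000 / 210000000 = 0.0031381 s.
BDP = R × t_prop = 84000000000 × 0.0031381 = 263600000 bits.
In packets of 800 bits: 330000 packets.

330000 packets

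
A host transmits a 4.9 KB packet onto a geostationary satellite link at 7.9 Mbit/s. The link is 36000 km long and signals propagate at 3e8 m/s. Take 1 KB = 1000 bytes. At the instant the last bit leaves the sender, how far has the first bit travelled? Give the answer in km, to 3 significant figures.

t_tx = L/R = 39200/7900000 = 0.00496203 s.
Distance = s × t_tx = 300000000 × 0.00496203 = 1490 km.

1490 km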